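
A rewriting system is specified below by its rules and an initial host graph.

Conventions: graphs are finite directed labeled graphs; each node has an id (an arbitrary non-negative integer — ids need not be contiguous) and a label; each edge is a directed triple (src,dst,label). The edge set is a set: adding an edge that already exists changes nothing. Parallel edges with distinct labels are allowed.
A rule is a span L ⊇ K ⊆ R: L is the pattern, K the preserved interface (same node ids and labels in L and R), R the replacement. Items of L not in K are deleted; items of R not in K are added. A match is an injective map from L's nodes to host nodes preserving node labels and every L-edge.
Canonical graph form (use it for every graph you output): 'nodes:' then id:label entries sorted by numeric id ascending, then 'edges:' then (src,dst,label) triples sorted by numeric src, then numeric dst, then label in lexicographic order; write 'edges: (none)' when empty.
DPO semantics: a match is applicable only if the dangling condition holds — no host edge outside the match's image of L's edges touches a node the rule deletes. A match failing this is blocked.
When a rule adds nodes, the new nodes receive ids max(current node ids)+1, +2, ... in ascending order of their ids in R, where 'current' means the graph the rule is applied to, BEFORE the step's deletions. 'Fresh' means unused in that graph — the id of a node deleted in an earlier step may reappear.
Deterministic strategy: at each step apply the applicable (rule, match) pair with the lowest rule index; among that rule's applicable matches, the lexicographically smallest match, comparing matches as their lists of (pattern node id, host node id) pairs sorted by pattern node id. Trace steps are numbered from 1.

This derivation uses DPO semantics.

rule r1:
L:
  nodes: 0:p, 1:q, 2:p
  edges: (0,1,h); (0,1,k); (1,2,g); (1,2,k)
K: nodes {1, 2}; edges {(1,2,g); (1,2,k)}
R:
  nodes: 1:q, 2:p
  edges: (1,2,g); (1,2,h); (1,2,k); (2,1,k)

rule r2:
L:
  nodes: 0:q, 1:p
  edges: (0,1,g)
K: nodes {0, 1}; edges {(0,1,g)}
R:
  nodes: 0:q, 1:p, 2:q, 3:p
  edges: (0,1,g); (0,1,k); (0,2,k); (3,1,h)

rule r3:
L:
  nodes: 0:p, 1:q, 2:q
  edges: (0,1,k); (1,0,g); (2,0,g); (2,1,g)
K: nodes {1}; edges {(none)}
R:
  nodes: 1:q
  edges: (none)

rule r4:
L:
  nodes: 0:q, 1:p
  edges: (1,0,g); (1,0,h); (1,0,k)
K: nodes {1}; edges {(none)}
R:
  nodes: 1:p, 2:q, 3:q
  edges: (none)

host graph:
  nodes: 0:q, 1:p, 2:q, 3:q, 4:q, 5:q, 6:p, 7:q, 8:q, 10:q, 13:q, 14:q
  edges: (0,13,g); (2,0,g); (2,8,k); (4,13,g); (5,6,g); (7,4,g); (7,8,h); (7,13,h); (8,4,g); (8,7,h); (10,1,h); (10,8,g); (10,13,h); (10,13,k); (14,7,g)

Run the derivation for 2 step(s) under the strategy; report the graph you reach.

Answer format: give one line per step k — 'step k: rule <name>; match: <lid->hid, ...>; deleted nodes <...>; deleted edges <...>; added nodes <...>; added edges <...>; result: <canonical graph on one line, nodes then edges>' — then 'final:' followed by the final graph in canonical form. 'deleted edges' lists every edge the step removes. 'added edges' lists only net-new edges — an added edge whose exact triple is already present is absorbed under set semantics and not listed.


step 1: rule r2; match: 0->5, 1->6; deleted nodes (none); deleted edges (none); added nodes 15, 16; added edges (5,6,k); (5,15,k); (16,6,h); result: nodes: 0:q, 1:p, 2:q, 3:q, 4:q, 5:q, 6:p, 7:q, 8:q, 10:q, 13:q, 14:q, 15:q, 16:p edges: (0,13,g); (2,0,g); (2,8,k); (4,13,g); (5,6,g); (5,6,k); (5,15,k); (7,4,g); (7,8,h); (7,13,h); (8,4,g); (8,7,h); (10,1,h); (10,8,g); (10,13,h); (10,13,k); (14,7,g); (16,6,h)
step 2: rule r2; match: 0->5, 1->6; deleted nodes (none); deleted edges (none); added nodes 17, 18; added edges (5,17,k); (18,6,h); result: nodes: 0:q, 1:p, 2:q, 3:q, 4:q, 5:q, 6:p, 7:q, 8:q, 10:q, 13:q, 14:q, 15:q, 16:p, 17:q, 18:p edges: (0,13,g); (2,0,g); (2,8,k); (4,13,g); (5,6,g); (5,6,k); (5,15,k); (5,17,k); (7,4,g); (7,8,h); (7,13,h); (8,4,g); (8,7,h); (10,1,h); (10,8,g); (10,13,h); (10,13,k); (14,7,g); (16,6,h); (18,6,h)
final:
nodes: 0:q, 1:p, 2:q, 3:q, 4:q, 5:q, 6:p, 7:q, 8:q, 10:q, 13:q, 14:q, 15:q, 16:p, 17:q, 18:p
edges: (0,13,g); (2,0,g); (2,8,k); (4,13,g); (5,6,g); (5,6,k); (5,15,k); (5,17,k); (7,4,g); (7,8,h); (7,13,h); (8,4,g); (8,7,h); (10,1,h); (10,8,g); (10,13,h); (10,13,k); (14,7,g); (16,6,h); (18,6,h)


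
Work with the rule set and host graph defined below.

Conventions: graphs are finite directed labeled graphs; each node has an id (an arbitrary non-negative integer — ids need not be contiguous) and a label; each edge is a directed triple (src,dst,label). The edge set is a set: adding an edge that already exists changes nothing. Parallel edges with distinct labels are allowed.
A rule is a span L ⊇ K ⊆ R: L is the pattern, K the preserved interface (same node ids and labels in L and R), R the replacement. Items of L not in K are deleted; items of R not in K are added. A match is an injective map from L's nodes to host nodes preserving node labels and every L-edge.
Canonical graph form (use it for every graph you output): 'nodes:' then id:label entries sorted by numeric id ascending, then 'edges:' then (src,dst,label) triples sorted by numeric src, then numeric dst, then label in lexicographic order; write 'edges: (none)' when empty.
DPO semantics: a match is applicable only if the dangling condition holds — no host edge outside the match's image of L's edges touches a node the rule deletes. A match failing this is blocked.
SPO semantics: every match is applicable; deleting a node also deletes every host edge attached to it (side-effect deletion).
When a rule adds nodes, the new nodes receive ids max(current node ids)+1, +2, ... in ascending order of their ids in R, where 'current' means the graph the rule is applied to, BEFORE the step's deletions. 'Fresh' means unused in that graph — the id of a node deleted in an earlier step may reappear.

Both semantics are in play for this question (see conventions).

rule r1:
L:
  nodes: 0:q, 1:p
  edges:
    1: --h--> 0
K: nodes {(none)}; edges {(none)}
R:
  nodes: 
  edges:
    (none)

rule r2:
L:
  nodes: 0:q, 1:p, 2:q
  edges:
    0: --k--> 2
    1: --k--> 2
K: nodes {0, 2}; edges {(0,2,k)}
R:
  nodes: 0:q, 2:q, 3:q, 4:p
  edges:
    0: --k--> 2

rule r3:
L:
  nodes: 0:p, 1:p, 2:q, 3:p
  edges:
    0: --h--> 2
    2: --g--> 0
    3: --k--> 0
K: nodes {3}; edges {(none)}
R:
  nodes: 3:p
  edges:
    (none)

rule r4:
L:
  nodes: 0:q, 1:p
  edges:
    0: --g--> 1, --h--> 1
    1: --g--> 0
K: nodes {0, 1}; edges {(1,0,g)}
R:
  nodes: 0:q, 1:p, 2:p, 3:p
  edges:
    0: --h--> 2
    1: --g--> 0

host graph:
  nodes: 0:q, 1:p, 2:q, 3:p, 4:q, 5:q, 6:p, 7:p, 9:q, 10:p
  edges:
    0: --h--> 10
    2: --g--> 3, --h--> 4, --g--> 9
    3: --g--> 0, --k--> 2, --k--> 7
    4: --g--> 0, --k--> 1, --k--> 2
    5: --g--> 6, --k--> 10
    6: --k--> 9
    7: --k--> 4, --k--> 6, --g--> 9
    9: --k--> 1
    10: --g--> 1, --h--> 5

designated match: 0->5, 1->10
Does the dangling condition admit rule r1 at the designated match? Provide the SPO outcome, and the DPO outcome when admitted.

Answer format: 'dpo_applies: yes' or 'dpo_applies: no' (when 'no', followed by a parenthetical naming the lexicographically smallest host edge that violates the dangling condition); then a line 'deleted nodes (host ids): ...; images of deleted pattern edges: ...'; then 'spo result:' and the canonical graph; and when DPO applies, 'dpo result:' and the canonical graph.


dpo_applies: no
(the rule deletes node 10, which keeps host edge (0,10,h) outside the match image — the dangling condition fails, DPO blocks; SPO proceeds and side-deletes such edges)
deleted nodes (host ids): 5, 10; images of deleted pattern edges: (10,5,h)
spo result:
nodes: 0:q, 1:p, 2:q, 3:p, 4:q, 6:p, 7:p, 9:q
edges: (2,3,g); (2,4,h); (2,9,g); (3,0,g); (3,2,k); (3,7,k); (4,0,g); (4,1,k); (4,2,k); (6,9,k); (7,4,k); (7,6,k); (7,9,g); (9,1,k)


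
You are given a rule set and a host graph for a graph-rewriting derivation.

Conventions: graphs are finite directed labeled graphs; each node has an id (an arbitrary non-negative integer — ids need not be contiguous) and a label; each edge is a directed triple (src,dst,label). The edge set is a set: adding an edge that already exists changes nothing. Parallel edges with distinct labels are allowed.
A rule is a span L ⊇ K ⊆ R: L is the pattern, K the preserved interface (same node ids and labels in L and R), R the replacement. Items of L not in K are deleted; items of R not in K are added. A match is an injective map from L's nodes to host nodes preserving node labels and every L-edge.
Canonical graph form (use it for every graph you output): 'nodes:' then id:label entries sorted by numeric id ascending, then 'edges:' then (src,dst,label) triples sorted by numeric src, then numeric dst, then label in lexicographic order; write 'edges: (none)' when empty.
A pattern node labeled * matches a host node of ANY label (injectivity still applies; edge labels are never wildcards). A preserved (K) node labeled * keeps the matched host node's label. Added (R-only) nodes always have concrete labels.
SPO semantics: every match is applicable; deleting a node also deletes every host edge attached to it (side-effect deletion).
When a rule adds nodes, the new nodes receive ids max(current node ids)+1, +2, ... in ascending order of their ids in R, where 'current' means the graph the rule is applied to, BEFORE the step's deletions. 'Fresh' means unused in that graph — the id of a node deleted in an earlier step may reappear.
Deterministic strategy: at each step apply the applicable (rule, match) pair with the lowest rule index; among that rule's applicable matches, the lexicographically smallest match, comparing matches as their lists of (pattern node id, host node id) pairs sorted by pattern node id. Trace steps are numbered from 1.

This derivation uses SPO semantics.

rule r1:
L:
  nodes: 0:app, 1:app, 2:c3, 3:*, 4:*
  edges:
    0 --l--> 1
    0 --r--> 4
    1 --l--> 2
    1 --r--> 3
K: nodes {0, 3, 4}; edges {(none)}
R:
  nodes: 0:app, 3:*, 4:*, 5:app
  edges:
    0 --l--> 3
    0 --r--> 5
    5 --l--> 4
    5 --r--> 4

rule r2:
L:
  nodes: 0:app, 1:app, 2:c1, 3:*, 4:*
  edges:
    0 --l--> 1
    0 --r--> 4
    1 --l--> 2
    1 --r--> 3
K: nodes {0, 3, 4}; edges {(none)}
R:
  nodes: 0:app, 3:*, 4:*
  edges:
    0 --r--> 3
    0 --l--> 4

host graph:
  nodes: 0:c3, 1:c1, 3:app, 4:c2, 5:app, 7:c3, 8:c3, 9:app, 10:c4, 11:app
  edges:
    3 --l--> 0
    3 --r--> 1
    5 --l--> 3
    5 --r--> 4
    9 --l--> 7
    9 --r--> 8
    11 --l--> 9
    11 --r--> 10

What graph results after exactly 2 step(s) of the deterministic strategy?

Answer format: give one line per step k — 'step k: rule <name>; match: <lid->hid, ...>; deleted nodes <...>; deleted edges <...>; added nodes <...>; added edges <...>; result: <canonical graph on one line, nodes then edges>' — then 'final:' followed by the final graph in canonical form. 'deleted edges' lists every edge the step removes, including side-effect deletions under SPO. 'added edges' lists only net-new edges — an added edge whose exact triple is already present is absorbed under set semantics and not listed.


step 1: rule r1; match: 0->5, 1->3, 2->0, 3->1, 4->4; deleted nodes 0, 3; deleted edges (3,0,l); (3,1,r); (5,3,l); (5,4,r); added nodes 12; added edges (5,1,l); (5,12,r); (12,4,l); (12,4,r); result: nodes: 1:c1, 4:c2, 5:app, 7:c3, 8:c3, 9:app, 10:c4, 11:app, 12:app edges: (5,1,l); (5,12,r); (9,7,l); (9,8,r); (11,9,l); (11,10,r); (12,4,l); (12,4,r)
step 2: rule r1; match: 0->11, 1->9, 2->7, 3->8, 4->10; deleted nodes 7, 9; deleted edges (9,7,l); (9,8,r); (11,9,l); (11,10,r); added nodes 13; added edges (11,8,l); (11,13,r); (13,10,l); (13,10,r); result: nodes: 1:c1, 4:c2, 5:app, 8:c3, 10:c4, 11:app, 12:app, 13:app edges: (5,1,l); (5,12,r); (11,8,l); (11,13,r); (12,4,l); (12,4,r); (13,10,l); (13,10,r)
final:
nodes: 1:c1, 4:c2, 5:app, 8:c3, 10:c4, 11:app, 12:app, 13:app
edges: (5,1,l); (5,12,r); (11,8,l); (11,13,r); (12,4,l); (12,4,r); (13,10,l); (13,10,r)


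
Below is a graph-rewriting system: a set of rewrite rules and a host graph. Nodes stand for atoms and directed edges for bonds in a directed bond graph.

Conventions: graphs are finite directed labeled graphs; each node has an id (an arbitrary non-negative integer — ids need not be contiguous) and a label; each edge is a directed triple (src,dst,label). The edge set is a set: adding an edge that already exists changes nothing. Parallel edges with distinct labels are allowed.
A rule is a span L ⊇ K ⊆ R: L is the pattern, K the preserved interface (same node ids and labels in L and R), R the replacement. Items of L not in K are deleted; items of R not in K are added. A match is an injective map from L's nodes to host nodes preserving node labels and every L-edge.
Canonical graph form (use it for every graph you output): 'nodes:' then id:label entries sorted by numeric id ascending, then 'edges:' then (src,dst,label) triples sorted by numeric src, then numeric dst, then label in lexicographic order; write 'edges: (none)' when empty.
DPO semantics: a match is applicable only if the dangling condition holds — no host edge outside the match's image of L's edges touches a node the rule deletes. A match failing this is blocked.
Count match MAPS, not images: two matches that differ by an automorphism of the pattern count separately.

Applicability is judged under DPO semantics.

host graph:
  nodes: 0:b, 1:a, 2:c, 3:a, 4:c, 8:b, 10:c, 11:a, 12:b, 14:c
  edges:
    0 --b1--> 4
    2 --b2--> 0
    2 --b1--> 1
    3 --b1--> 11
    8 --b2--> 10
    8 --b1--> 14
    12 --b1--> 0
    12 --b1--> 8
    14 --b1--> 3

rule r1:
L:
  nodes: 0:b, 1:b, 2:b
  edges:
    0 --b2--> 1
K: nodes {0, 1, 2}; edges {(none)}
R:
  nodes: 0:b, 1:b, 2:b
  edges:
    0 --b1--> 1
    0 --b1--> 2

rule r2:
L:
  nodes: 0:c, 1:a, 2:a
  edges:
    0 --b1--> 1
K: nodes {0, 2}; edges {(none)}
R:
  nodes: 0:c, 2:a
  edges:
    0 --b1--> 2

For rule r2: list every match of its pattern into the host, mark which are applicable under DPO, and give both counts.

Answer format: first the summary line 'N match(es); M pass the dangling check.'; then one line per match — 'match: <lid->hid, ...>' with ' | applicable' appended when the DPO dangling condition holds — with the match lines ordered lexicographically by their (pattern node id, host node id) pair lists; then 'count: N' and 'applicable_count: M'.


4 match(es); 2 pass the dangling check.
match: 0->2, 1->1, 2->3 | applicable
match: 0->2, 1->1, 2->11 | applicable
match: 0->14, 1->3, 2->1
match: 0->14, 1->3, 2->11
count: 4
applicable_count: 2


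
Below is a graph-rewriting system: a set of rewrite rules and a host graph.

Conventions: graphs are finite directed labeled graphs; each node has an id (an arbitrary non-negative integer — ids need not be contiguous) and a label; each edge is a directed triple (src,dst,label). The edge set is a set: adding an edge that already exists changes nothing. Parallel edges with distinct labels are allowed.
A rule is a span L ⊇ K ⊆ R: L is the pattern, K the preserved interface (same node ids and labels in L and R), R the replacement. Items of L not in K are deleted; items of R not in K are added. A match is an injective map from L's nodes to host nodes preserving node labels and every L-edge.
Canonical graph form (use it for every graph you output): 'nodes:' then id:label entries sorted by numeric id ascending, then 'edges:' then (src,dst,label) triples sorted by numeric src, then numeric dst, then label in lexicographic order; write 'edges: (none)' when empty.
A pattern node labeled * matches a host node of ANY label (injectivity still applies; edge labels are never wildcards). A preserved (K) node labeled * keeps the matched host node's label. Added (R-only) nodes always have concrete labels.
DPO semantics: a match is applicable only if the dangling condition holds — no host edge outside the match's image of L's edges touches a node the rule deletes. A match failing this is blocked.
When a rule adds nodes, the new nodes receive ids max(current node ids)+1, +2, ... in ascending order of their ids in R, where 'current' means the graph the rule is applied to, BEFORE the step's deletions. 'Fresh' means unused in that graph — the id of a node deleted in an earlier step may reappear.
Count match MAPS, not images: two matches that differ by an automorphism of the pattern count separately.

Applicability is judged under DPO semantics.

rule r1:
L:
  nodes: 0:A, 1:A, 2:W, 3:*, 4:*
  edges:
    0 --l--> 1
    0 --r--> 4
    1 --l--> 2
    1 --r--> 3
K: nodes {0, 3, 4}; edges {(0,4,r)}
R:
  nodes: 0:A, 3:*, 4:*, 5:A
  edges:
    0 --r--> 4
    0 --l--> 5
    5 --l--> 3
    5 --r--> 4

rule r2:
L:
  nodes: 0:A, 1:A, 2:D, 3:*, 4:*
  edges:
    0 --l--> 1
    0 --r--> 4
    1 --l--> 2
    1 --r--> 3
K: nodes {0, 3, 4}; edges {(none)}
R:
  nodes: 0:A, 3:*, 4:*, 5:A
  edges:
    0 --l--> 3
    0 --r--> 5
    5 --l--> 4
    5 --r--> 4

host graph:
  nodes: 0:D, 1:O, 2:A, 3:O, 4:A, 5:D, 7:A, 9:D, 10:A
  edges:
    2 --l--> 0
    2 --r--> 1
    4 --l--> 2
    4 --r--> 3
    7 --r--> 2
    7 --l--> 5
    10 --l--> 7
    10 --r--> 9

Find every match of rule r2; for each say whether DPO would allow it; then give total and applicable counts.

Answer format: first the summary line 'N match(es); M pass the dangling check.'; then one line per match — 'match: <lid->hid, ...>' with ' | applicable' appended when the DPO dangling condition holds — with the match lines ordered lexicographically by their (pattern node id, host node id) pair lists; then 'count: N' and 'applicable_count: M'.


2 match(es); 1 pass the dangling check.
match: 0->4, 1->2, 2->0, 3->1, 4->3
match: 0->10, 1->7, 2->5, 3->2, 4->9 | applicable
count: 2
applicable_count: 1


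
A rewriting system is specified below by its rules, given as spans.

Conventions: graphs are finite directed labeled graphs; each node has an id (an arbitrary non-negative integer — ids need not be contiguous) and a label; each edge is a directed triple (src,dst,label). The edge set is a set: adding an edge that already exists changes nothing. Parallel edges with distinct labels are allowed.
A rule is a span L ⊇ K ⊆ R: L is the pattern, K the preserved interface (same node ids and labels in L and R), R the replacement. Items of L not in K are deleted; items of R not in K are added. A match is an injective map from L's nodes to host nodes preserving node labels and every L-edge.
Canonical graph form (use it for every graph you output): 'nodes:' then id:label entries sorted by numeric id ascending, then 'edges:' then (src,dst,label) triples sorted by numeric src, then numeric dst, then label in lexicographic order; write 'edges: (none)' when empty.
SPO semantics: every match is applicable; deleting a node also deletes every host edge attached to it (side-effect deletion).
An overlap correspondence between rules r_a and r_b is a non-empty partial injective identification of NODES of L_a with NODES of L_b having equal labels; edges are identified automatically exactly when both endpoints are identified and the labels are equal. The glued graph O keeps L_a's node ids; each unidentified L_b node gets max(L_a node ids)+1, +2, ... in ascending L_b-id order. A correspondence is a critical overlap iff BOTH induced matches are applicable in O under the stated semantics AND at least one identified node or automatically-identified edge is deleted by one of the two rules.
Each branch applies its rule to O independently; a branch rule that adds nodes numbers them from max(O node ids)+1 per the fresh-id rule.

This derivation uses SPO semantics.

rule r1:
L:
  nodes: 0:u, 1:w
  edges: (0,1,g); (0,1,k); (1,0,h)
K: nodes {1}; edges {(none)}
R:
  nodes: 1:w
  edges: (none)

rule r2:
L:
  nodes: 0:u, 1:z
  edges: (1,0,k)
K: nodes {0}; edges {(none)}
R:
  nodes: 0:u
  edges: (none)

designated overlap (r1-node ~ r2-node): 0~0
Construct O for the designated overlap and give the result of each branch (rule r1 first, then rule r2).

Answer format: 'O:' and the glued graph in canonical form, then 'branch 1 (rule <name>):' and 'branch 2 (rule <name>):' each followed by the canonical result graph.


O:
nodes: 0:u, 1:w, 2:z
edges: (0,1,g); (0,1,k); (1,0,h); (2,0,k)
branch 1 (rule r1):
nodes: 1:w, 2:z
edges: (none)
branch 2 (rule r2):
nodes: 0:u, 1:w
edges: (0,1,g); (0,1,k); (1,0,h)


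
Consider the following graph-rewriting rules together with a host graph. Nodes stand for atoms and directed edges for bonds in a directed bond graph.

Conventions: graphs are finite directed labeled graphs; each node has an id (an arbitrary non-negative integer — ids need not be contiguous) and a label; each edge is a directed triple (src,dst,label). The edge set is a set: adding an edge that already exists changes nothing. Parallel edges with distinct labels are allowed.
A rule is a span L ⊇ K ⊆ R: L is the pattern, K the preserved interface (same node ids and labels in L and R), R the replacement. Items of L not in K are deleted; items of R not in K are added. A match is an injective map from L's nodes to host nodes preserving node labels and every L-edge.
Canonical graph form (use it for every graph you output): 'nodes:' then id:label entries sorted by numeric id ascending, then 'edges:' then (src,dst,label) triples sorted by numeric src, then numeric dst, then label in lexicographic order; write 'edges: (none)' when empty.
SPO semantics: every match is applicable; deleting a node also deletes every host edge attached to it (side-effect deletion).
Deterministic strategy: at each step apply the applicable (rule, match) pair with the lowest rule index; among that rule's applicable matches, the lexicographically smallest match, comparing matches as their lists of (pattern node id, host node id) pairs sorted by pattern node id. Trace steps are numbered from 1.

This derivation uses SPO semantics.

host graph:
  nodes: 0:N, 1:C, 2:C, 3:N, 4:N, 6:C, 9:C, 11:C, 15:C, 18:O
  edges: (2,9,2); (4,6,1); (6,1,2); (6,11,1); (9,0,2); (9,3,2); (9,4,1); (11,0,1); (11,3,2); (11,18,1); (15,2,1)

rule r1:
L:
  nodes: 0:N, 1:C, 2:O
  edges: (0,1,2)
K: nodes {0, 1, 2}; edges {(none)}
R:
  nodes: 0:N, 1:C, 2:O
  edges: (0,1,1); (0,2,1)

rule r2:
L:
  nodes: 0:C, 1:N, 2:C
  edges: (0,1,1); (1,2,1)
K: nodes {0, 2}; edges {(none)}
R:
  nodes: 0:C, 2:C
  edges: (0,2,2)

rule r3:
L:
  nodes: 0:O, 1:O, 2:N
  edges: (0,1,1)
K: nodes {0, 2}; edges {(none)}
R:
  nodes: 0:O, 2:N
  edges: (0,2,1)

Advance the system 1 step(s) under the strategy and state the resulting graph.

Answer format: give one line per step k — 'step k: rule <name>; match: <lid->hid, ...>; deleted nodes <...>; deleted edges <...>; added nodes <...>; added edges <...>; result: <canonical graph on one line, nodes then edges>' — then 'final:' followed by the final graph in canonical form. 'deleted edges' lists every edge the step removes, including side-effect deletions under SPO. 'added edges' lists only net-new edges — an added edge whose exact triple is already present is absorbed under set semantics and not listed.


step 1: rule r2; match: 0->9, 1->4, 2->6; deleted nodes 4; deleted edges (4,6,1); (9,4,1); added nodes (none); added edges (9,6,2); result: nodes: 0:N, 1:C, 2:C, 3:N, 6:C, 9:C, 11:C, 15:C, 18:O edges: (2,9,2); (6,1,2); (6,11,1); (9,0,2); (9,3,2); (9,6,2); (11,0,1); (11,3,2); (11,18,1); (15,2,1)
final:
nodes: 0:N, 1:C, 2:C, 3:N, 6:C, 9:C, 11:C, 15:C, 18:O
edges: (2,9,2); (6,1,2); (6,11,1); (9,0,2); (9,3,2); (9,6,2); (11,0,1); (11,3,2); (11,18,1); (15,2,1)


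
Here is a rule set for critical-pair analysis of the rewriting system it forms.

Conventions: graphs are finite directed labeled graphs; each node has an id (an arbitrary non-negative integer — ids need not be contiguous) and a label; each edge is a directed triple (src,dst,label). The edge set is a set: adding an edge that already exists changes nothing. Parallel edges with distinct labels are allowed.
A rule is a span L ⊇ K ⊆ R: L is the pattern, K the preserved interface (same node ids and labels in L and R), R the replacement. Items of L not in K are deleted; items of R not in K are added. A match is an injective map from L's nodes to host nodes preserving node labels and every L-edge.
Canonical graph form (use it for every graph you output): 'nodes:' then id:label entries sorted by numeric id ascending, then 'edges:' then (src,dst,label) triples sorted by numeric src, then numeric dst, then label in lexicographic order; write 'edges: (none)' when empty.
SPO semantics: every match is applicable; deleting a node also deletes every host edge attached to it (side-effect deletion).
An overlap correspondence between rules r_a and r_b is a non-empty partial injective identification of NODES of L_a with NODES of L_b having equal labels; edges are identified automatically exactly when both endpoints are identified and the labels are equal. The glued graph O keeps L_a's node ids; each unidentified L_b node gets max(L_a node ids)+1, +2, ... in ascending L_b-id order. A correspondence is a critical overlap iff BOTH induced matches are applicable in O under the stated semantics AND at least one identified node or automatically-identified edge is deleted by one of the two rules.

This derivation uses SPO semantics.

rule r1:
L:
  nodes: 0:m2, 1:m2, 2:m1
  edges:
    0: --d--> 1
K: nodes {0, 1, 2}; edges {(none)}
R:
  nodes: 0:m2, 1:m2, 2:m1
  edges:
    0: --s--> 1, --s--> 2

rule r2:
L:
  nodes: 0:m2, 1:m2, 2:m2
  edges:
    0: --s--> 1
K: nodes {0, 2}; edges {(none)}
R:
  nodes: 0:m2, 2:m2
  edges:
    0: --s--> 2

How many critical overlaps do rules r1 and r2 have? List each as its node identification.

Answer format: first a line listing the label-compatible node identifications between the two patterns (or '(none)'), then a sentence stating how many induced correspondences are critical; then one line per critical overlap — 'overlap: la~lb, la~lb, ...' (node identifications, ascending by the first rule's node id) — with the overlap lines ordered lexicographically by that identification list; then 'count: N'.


label-compatible node identifications between L(r1) and L(r2): 0~0, 0~1, 0~2, 1~0, 1~1, 1~2
6 of the induced correspondences are critical overlaps of r1 and r2.
overlap: 0~0, 1~1
overlap: 0~1
overlap: 0~1, 1~0
overlap: 0~1, 1~2
overlap: 0~2, 1~1
overlap: 1~1
count: 6


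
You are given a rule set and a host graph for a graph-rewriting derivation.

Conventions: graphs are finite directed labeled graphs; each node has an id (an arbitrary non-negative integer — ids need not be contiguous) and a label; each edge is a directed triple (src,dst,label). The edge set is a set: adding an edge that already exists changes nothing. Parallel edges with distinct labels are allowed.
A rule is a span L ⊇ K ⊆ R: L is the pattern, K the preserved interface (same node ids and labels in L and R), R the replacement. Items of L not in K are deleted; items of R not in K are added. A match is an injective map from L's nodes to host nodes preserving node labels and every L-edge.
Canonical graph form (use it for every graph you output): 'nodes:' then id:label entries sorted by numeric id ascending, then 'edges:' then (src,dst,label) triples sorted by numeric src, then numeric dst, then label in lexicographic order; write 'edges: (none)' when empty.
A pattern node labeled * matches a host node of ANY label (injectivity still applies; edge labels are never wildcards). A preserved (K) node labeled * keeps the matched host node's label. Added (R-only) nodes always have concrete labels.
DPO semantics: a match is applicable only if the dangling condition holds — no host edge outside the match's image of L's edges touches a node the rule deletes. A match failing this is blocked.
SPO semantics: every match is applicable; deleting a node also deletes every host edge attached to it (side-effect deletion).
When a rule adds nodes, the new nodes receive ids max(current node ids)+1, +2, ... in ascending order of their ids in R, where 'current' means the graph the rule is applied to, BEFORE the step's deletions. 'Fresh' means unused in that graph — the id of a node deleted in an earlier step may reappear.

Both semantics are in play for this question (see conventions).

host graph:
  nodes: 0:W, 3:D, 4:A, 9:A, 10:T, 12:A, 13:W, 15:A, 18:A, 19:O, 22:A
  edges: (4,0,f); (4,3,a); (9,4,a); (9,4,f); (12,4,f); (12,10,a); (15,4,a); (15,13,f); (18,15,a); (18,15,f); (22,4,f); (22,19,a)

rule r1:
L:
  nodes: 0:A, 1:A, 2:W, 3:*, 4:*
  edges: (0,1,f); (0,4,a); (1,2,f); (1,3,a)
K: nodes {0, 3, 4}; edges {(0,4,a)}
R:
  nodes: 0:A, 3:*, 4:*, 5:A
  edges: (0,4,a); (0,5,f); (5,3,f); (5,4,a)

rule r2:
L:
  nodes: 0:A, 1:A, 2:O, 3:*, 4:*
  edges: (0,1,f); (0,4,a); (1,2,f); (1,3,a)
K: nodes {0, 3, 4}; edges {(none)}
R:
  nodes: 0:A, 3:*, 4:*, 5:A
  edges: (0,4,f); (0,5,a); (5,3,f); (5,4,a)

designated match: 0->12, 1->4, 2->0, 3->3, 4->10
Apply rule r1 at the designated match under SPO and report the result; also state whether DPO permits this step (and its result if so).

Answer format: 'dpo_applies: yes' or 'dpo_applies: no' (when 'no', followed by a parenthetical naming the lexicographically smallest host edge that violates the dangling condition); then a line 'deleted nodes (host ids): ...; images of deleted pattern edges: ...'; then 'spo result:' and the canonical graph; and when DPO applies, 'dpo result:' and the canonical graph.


dpo_applies: no
(the rule deletes node 4, which keeps host edge (9,4,a) outside the match image — the dangling condition fails, DPO blocks; SPO proceeds and side-deletes such edges)
deleted nodes (host ids): 0, 4; images of deleted pattern edges: (4,0,f); (4,3,a); (12,4,f)
spo result:
nodes: 3:D, 9:A, 10:T, 12:A, 13:W, 15:A, 18:A, 19:O, 22:A, 23:A
edges: (12,10,a); (12,23,f); (15,13,f); (18,15,a); (18,15,f); (22,19,a); (23,3,f); (23,10,a)


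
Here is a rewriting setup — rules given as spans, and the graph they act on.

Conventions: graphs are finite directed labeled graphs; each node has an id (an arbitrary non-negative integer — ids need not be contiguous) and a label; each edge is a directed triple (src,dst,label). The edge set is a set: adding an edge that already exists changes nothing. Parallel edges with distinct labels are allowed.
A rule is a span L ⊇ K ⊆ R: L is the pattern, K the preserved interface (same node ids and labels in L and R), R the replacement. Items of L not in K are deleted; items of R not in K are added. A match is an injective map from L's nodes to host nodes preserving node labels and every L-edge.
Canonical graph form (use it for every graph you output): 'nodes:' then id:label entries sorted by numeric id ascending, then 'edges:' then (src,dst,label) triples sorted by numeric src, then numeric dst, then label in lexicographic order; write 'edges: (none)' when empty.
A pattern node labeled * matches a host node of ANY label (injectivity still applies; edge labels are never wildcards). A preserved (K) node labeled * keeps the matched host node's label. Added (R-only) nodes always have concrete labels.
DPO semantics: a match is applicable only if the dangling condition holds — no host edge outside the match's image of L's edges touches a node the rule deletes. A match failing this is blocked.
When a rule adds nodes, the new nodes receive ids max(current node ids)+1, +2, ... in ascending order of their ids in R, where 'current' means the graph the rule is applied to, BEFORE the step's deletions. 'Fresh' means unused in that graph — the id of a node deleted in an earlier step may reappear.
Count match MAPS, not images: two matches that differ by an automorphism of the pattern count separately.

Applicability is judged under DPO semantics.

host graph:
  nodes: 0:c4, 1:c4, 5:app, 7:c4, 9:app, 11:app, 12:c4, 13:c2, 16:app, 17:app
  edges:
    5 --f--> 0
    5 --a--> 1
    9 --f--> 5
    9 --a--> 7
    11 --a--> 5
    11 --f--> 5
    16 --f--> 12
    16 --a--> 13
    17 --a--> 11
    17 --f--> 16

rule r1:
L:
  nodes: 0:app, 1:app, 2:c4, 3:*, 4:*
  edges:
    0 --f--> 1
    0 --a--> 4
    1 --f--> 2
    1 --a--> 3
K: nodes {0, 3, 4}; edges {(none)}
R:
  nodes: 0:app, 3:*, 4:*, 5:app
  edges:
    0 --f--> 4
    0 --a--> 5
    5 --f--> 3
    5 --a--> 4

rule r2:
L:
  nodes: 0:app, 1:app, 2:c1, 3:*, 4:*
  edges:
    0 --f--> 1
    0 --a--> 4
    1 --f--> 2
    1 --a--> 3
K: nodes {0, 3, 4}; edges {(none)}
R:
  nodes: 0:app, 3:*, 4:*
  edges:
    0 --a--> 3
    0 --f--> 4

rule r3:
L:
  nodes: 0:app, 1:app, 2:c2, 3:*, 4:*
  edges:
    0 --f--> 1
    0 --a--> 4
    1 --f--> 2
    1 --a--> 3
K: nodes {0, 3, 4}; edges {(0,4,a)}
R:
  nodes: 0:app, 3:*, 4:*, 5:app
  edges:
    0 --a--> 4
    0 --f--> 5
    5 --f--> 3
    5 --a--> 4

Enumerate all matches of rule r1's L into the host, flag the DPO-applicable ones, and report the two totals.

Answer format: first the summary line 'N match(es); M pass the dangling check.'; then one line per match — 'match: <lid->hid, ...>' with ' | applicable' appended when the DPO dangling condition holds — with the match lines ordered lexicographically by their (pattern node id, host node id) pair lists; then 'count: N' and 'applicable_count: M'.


2 match(es); 1 pass the dangling check.
match: 0->9, 1->5, 2->0, 3->1, 4->7
match: 0->17, 1->16, 2->12, 3->13, 4->11 | applicable
count: 2
applicable_count: 1


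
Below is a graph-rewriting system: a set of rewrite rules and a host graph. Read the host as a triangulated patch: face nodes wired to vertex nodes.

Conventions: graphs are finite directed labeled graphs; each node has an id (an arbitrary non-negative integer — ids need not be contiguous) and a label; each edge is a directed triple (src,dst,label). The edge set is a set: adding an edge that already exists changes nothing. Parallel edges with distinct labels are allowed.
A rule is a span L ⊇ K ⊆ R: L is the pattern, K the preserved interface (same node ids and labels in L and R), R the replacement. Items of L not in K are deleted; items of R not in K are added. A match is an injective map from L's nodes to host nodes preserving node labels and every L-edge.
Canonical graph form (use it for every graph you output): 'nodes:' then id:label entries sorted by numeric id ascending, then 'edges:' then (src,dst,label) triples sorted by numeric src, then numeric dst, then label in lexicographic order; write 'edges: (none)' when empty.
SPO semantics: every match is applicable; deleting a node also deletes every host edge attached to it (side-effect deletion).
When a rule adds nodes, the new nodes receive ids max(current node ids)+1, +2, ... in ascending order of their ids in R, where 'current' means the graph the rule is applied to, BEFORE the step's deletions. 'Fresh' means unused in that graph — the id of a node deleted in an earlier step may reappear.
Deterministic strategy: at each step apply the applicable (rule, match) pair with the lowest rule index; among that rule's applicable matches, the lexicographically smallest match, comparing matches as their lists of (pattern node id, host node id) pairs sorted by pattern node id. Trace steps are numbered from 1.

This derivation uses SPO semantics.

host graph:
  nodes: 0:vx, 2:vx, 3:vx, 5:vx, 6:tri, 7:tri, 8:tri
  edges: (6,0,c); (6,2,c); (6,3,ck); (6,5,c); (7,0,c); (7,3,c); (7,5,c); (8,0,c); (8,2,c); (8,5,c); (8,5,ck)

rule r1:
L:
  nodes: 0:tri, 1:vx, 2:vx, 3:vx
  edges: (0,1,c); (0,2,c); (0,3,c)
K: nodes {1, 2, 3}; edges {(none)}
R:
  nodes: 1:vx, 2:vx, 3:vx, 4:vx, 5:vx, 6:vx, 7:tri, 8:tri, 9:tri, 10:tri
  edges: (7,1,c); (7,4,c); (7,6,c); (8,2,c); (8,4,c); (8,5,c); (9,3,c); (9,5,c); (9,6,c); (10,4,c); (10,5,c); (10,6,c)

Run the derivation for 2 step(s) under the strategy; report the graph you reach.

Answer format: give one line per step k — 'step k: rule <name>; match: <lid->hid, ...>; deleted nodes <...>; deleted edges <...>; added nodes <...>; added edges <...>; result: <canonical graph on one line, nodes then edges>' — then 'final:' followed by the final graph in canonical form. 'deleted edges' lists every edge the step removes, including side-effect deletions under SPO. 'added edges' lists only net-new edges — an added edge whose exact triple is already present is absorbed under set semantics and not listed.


step 1: rule r1; match: 0->6, 1->0, 2->2, 3->5; deleted nodes 6; deleted edges (6,0,c); (6,2,c); (6,3,ck); (6,5,c); added nodes 9, 10, 11, 12, 13, 14, 15; added edges (12,0,c); (12,9,c); (12,11,c); (13,2,c); (13,9,c); (13,10,c); (14,5,c); (14,10,c); (14,11,c); (15,9,c); (15,10,c); (15,11,c); result: nodes: 0:vx, 2:vx, 3:vx, 5:vx, 7:tri, 8:tri, 9:vx, 10:vx, 11:vx, 12:tri, 13:tri, 14:tri, 15:tri edges: (7,0,c); (7,3,c); (7,5,c); (8,0,c); (8,2,c); (8,5,c); (8,5,ck); (12,0,c); (12,9,c); (12,11,c); (13,2,c); (13,9,c); (13,10,c); (14,5,c); (14,10,c); (14,11,c); (15,9,c); (15,10,c); (15,11,c)
step 2: rule r1; match: 0->7, 1->0, 2->3, 3->5; deleted nodes 7; deleted edges (7,0,c); (7,3,c); (7,5,c); added nodes 16, 17, 18, 19, 20, 21, 22; added edges (19,0,c); (19,16,c); (19,18,c); (20,3,c); (20,16,c); (20,17,c); (21,5,c); (21,17,c); (21,18,c); (22,16,c); (22,17,c); (22,18,c); result: nodes: 0:vx, 2:vx, 3:vx, 5:vx, 8:tri, 9:vx, 10:vx, 11:vx, 12:tri, 13:tri, 14:tri, 15:tri, 16:vx, 17:vx, 18:vx, 19:tri, 20:tri, 21:tri, 22:tri edges: (8,0,c); (8,2,c); (8,5,c); (8,5,ck); (12,0,c); (12,9,c); (12,11,c); (13,2,c); (13,9,c); (13,10,c); (14,5,c); (14,10,c); (14,11,c); (15,9,c); (15,10,c); (15,11,c); (19,0,c); (19,16,c); (19,18,c); (20,3,c); (20,16,c); (20,17,c); (21,5,c); (21,17,c); (21,18,c); (22,16,c); (22,17,c); (22,18,c)
final:
nodes: 0:vx, 2:vx, 3:vx, 5:vx, 8:tri, 9:vx, 10:vx, 11:vx, 12:tri, 13:tri, 14:tri, 15:tri, 16:vx, 17:vx, 18:vx, 19:tri, 20:tri, 21:tri, 22:tri
edges: (8,0,c); (8,2,c); (8,5,c); (8,5,ck); (12,0,c); (12,9,c); (12,11,c); (13,2,c); (13,9,c); (13,10,c); (14,5,c); (14,10,c); (14,11,c); (15,9,c); (15,10,c); (15,11,c); (19,0,c); (19,16,c); (19,18,c); (20,3,c); (20,16,c); (20,17,c); (21,5,c); (21,17,c); (21,18,c); (22,16,c); (22,17,c); (22,18,c)


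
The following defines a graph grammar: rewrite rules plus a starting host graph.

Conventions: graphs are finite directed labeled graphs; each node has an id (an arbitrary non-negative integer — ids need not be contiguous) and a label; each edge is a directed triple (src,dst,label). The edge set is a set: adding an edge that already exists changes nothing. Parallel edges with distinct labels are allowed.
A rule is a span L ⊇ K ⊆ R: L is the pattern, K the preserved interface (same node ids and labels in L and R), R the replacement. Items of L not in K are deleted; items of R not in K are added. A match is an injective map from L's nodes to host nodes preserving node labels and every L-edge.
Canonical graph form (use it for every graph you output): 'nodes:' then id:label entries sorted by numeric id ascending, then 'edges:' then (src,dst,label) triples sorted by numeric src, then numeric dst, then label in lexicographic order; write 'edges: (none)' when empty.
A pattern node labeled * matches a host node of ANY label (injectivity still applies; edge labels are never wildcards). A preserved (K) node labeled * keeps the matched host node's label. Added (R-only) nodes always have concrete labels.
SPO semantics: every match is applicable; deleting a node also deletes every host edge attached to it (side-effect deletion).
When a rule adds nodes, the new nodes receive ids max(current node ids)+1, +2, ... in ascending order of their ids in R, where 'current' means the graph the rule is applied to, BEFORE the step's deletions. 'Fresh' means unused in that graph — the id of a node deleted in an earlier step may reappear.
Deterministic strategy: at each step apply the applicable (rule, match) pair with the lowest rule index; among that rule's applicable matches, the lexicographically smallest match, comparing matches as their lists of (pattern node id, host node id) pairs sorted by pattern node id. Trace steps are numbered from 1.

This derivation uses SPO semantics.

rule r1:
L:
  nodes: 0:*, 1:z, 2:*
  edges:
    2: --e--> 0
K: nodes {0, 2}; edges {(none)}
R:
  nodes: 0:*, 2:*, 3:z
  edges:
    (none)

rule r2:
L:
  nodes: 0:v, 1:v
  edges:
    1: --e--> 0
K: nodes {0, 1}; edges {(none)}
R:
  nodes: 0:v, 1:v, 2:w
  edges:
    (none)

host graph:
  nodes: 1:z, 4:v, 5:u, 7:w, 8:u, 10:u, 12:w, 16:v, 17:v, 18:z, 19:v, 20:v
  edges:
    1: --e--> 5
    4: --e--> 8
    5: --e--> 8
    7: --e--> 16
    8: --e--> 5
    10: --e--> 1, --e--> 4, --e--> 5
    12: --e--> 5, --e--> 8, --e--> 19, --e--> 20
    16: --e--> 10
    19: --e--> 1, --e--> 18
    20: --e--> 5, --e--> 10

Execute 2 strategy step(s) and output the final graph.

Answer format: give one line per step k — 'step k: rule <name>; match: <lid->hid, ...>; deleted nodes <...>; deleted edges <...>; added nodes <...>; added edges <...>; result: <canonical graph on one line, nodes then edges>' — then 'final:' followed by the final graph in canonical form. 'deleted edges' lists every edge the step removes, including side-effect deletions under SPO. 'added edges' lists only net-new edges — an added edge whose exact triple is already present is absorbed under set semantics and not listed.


step 1: rule r1; match: 0->1, 1->18, 2->10; deleted nodes 18; deleted edges (10,1,e); (19,18,e); added nodes 21; added edges (none); result: nodes: 1:z, 4:v, 5:u, 7:w, 8:u, 10:u, 12:w, 16:v, 17:v, 19:v, 20:v, 21:z edges: (1,5,e); (4,8,e); (5,8,e); (7,16,e); (8,5,e); (10,4,e); (10,5,e); (12,5,e); (12,8,e); (12,19,e); (12,20,e); (16,10,e); (19,1,e); (20,5,e); (20,10,e)
step 2: rule r1; match: 0->1, 1->21, 2->19; deleted nodes 21; deleted edges (19,1,e); added nodes 22; added edges (none); result: nodes: 1:z, 4:v, 5:u, 7:w, 8:u, 10:u, 12:w, 16:v, 17:v, 19:v, 20:v, 22:z edges: (1,5,e); (4,8,e); (5,8,e); (7,16,e); (8,5,e); (10,4,e); (10,5,e); (12,5,e); (12,8,e); (12,19,e); (12,20,e); (16,10,e); (20,5,e); (20,10,e)
final:
nodes: 1:z, 4:v, 5:u, 7:w, 8:u, 10:u, 12:w, 16:v, 17:v, 19:v, 20:v, 22:z
edges: (1,5,e); (4,8,e); (5,8,e); (7,16,e); (8,5,e); (10,4,e); (10,5,e); (12,5,e); (12,8,e); (12,19,e); (12,20,e); (16,10,e); (20,5,e); (20,10,e)
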